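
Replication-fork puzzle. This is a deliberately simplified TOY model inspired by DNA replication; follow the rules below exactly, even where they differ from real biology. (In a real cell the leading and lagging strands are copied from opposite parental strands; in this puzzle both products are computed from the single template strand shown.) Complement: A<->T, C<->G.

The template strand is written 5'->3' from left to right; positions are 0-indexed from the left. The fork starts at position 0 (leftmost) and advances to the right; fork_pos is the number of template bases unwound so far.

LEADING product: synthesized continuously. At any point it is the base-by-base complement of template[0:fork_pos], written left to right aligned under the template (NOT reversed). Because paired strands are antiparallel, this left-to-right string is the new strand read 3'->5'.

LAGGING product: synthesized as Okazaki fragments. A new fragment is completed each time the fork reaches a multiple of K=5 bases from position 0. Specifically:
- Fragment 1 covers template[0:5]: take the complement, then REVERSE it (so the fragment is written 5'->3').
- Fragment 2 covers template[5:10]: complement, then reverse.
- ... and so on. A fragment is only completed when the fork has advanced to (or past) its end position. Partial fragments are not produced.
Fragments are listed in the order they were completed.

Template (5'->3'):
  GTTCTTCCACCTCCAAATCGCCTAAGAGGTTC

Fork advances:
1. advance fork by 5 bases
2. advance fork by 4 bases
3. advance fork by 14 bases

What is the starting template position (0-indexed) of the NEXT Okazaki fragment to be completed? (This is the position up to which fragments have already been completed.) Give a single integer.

Step 1: advance 5 -> fork_pos = 0 + 5 = 5. Reached multiple(s) of 5: 5 -> fragment 1 completed (1 total).
Step 2: advance 4 -> fork_pos = 5 + 4 = 9. Next multiple of 5 is 10 (not reached); still 1 fragment(s).
Step 3: advance 14 -> fork_pos = 9 + 14 = 23. Reached multiple(s) of 5: 10, 15, 20 -> fragments 2-4 completed (4 total).
4 fragment(s) completed, covering template[0:20] (4 x 5 = 20). The next fragment, fragment 5, covers template[20:25], so it starts at position 20.

Answer: 20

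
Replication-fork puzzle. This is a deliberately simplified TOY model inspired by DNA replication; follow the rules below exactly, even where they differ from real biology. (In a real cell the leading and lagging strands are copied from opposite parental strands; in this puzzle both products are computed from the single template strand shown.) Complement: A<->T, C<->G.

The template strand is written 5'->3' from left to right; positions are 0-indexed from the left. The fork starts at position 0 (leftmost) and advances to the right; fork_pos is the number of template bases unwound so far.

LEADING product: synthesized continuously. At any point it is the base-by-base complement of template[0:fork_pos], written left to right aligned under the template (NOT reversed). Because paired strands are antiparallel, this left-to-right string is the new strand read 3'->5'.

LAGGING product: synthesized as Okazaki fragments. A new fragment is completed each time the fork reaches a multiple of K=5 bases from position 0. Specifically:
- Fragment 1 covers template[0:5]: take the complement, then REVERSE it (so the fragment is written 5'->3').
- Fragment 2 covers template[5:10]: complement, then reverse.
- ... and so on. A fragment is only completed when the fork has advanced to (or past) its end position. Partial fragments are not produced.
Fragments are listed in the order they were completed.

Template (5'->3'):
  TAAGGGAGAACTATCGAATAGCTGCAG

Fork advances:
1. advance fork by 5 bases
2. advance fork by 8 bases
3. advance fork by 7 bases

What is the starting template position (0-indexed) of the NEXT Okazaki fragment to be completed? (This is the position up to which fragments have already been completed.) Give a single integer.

Step 1: advance 5 -> fork_pos = 0 + 5 = 5. Reached multiple(s) of 5: 5 -> fragment 1 completed (1 total).
Step 2: advance 8 -> fork_pos = 5 + 8 = 13. Reached multiple(s) of 5: 10 -> fragment 2 completed (2 total).
Step 3: advance 7 -> fork_pos = 13 + 7 = 20. Reached multiple(s) of 5: 15, 20 -> fragments 3-4 completed (4 total).
4 fragment(s) completed, covering template[0:20] (4 x 5 = 20). The next fragment, fragment 5, covers template[20:25], so it starts at position 20.

Answer: 20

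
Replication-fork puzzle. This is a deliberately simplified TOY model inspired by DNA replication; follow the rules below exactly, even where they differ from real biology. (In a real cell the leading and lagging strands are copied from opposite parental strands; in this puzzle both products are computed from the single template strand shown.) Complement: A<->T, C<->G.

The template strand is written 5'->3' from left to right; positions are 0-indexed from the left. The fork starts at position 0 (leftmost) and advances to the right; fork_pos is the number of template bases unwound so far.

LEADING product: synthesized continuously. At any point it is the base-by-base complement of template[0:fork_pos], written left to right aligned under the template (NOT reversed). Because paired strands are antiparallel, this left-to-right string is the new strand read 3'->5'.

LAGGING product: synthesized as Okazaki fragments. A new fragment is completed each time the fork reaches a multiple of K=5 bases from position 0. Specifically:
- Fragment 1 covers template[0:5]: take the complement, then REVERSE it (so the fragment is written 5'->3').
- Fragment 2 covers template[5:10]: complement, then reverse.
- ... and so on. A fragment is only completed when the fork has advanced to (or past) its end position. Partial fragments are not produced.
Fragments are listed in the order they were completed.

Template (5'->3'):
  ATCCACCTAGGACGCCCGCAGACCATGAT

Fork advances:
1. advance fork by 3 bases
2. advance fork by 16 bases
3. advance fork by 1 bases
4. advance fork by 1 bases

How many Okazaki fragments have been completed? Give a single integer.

Step 1: advance 3 -> fork_pos = 0 + 3 = 3. Next multiple of 5 is 5 (not reached); still 0 fragment(s).
Step 2: advance 16 -> fork_pos = 3 + 16 = 19. Reached multiple(s) of 5: 5, 10, 15 -> fragments 1-3 completed (3 total).
Step 3: advance 1 -> fork_pos = 19 + 1 = 20. Reached multiple(s) of 5: 20 -> fragment 4 completed (4 total).
Step 4: advance 1 -> fork_pos = 20 + 1 = 21. Next multiple of 5 is 25 (not reached); still 4 fragment(s).
Check: final fork_pos = 21; the multiples of 5 that are <= 21 are 5..20 -> 21 // 5 = 4 completed fragment(s).

Answer: 4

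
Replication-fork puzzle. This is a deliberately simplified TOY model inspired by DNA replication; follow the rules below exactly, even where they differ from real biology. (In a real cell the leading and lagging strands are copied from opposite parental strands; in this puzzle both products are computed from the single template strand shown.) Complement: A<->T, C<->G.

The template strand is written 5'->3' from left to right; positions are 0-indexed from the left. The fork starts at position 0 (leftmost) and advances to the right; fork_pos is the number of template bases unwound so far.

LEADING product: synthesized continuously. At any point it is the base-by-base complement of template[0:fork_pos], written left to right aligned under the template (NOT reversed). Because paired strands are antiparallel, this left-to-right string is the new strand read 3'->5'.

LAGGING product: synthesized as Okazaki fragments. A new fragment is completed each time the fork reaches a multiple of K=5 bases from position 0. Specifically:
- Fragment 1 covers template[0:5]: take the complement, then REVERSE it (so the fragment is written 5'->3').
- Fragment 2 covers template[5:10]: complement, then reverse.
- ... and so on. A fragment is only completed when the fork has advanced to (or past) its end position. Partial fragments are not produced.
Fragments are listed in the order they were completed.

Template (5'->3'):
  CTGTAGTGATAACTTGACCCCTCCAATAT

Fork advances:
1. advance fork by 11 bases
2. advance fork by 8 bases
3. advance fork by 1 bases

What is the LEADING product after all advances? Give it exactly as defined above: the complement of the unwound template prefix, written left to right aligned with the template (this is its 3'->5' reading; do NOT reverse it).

Answer: GACATCACTATTGAACTGGG

Derivation:
Step 1: advance 11 -> fork_pos = 0 + 11 = 11.
Step 2: advance 8 -> fork_pos = 11 + 8 = 19.
Step 3: advance 1 -> fork_pos = 19 + 1 = 20.
Unwound prefix: template[0:20] = CTGTAGTGATAACTTGACCC
Complement it base by base (A<->T, C<->G), keeping left-to-right order:
  [0:5] CTGTA -> GACAT
  [5:10] GTGAT -> CACTA
  [10:15] AACTT -> TTGAA
  [15:20] GACCC -> CTGGG
Concatenate: GACATCACTATTGAACTGGG (length 20; written aligned with the template, i.e. 3'->5').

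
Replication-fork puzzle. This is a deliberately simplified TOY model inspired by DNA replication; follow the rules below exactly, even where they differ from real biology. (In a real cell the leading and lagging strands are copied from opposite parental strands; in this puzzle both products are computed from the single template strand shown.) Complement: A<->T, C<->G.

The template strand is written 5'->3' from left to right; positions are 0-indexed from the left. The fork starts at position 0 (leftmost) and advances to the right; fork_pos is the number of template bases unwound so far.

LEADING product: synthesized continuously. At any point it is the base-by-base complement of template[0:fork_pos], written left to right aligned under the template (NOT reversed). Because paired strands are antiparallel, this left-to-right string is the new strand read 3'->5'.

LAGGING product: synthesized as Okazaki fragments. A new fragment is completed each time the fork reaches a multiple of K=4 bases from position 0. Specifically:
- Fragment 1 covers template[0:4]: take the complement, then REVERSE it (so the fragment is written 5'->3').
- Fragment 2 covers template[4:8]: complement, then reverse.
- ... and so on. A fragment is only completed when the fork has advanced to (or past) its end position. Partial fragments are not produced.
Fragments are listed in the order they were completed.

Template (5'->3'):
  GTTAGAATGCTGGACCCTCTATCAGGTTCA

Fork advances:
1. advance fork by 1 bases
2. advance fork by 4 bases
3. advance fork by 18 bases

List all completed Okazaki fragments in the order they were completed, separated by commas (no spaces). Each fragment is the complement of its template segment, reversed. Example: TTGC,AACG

Step 1: advance 1 -> fork_pos = 0 + 1 = 1. Next multiple of 4 is 4 (not reached); still 0 fragment(s).
Step 2: advance 4 -> fork_pos = 1 + 4 = 5. Reached multiple(s) of 4: 4 -> fragment 1 completed (1 total).
Step 3: advance 18 -> fork_pos = 5 + 18 = 23. Reached multiple(s) of 4: 8, 12, 16, 20 -> fragments 2-5 completed (5 total).
Final fork_pos = 23, so 5 fragment(s) are complete. Build each: template segment -> complement -> reverse.
Fragment 1: template[0:4] = GTTA -> complement CAAT -> reversed TAAC
Fragment 2: template[4:8] = GAAT -> complement CTTA -> reversed ATTC
Fragment 3: template[8:12] = GCTG -> complement CGAC -> reversed CAGC
Fragment 4: template[12:16] = GACC -> complement CTGG -> reversed GGTC
Fragment 5: template[16:20] = CTCT -> complement GAGA -> reversed AGAG

Answer: TAAC,ATTC,CAGC,GGTC,AGAG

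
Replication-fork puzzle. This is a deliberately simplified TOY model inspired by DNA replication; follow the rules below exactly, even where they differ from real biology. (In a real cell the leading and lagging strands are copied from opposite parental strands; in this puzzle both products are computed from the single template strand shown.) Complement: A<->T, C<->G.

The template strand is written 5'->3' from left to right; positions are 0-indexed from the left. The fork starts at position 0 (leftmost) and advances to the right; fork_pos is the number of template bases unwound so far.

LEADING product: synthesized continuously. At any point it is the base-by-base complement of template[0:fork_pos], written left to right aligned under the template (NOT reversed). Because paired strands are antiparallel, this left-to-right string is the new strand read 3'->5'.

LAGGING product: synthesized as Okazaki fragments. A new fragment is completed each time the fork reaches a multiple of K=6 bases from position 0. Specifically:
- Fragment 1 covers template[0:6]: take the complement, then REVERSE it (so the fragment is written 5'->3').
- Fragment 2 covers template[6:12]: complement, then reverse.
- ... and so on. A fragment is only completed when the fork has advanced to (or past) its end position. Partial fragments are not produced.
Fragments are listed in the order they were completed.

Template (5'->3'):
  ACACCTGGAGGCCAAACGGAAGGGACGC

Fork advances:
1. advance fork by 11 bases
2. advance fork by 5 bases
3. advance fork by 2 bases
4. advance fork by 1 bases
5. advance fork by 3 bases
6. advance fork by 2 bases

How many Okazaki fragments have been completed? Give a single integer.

Answer: 4

Derivation:
Step 1: advance 11 -> fork_pos = 0 + 11 = 11. Reached multiple(s) of 6: 6 -> fragment 1 completed (1 total).
Step 2: advance 5 -> fork_pos = 11 + 5 = 16. Reached multiple(s) of 6: 12 -> fragment 2 completed (2 total).
Step 3: advance 2 -> fork_pos = 16 + 2 = 18. Reached multiple(s) of 6: 18 -> fragment 3 completed (3 total).
Step 4: advance 1 -> fork_pos = 18 + 1 = 19. Next multiple of 6 is 24 (not reached); still 3 fragment(s).
Step 5: advance 3 -> fork_pos = 19 + 3 = 22. Next multiple of 6 is 24 (not reached); still 3 fragment(s).
Step 6: advance 2 -> fork_pos = 22 + 2 = 24. Reached multiple(s) of 6: 24 -> fragment 4 completed (4 total).
Check: final fork_pos = 24; the multiples of 6 that are <= 24 are 6..24 -> 24 // 6 = 4 completed fragment(s).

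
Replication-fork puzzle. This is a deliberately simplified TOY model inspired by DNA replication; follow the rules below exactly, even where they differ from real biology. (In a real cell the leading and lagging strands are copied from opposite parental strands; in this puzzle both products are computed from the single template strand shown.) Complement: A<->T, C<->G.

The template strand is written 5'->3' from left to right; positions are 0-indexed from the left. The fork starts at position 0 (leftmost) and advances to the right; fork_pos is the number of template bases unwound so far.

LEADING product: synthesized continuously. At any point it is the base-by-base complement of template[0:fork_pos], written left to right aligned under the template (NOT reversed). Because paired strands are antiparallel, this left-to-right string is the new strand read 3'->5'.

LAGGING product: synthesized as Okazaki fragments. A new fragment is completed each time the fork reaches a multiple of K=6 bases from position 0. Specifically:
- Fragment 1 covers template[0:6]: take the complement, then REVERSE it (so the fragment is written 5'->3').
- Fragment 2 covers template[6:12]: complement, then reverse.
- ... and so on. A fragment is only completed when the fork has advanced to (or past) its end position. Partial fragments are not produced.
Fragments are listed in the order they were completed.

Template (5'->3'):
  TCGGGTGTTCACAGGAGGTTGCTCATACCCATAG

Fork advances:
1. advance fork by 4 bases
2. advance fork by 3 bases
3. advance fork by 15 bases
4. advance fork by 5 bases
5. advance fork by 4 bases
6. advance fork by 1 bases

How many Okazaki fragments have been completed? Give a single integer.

Answer: 5

Derivation:
Step 1: advance 4 -> fork_pos = 0 + 4 = 4. Next multiple of 6 is 6 (not reached); still 0 fragment(s).
Step 2: advance 3 -> fork_pos = 4 + 3 = 7. Reached multiple(s) of 6: 6 -> fragment 1 completed (1 total).
Step 3: advance 15 -> fork_pos = 7 + 15 = 22. Reached multiple(s) of 6: 12, 18 -> fragments 2-3 completed (3 total).
Step 4: advance 5 -> fork_pos = 22 + 5 = 27. Reached multiple(s) of 6: 24 -> fragment 4 completed (4 total).
Step 5: advance 4 -> fork_pos = 27 + 4 = 31. Reached multiple(s) of 6: 30 -> fragment 5 completed (5 total).
Step 6: advance 1 -> fork_pos = 31 + 1 = 32. Next multiple of 6 is 36 (not reached); still 5 fragment(s).
Check: final fork_pos = 32; the multiples of 6 that are <= 32 are 6..30 -> 32 // 6 = 5 completed fragment(s).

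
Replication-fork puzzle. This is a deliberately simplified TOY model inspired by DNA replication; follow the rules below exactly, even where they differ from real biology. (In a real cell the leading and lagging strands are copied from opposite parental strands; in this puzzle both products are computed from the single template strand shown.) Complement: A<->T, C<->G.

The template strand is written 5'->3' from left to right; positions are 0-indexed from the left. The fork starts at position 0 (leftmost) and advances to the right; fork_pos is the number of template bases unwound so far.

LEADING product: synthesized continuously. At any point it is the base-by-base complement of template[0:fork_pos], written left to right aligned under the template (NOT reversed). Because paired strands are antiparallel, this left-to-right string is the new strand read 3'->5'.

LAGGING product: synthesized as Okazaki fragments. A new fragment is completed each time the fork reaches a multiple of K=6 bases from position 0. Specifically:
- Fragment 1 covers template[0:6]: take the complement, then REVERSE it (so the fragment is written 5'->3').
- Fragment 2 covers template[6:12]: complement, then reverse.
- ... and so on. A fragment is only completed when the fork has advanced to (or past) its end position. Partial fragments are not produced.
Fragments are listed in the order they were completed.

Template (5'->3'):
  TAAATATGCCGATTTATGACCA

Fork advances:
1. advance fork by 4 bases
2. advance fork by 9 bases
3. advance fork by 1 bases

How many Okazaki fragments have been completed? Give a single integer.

Step 1: advance 4 -> fork_pos = 0 + 4 = 4. Next multiple of 6 is 6 (not reached); still 0 fragment(s).
Step 2: advance 9 -> fork_pos = 4 + 9 = 13. Reached multiple(s) of 6: 6, 12 -> fragments 1-2 completed (2 total).
Step 3: advance 1 -> fork_pos = 13 + 1 = 14. Next multiple of 6 is 18 (not reached); still 2 fragment(s).
Check: final fork_pos = 14; the multiples of 6 that are <= 14 are 6..12 -> 14 // 6 = 2 completed fragment(s).

Answer: 2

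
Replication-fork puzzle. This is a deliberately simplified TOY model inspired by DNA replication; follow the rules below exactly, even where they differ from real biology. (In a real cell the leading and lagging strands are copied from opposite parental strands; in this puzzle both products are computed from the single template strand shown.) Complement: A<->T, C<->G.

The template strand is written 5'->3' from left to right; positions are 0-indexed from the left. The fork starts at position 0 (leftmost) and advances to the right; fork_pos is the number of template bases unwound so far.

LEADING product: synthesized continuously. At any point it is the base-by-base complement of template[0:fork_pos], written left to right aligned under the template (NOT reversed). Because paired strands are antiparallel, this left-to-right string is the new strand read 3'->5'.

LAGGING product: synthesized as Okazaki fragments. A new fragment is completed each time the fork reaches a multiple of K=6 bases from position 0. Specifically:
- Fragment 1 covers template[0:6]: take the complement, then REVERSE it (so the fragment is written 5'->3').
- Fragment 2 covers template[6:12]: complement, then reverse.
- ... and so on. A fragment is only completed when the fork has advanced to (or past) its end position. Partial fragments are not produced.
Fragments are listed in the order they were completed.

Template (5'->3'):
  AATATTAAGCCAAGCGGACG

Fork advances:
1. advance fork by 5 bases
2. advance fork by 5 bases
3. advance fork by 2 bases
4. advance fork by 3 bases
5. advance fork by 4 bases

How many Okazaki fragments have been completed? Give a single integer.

Step 1: advance 5 -> fork_pos = 0 + 5 = 5. Next multiple of 6 is 6 (not reached); still 0 fragment(s).
Step 2: advance 5 -> fork_pos = 5 + 5 = 10. Reached multiple(s) of 6: 6 -> fragment 1 completed (1 total).
Step 3: advance 2 -> fork_pos = 10 + 2 = 12. Reached multiple(s) of 6: 12 -> fragment 2 completed (2 total).
Step 4: advance 3 -> fork_pos = 12 + 3 = 15. Next multiple of 6 is 18 (not reached); still 2 fragment(s).
Step 5: advance 4 -> fork_pos = 15 + 4 = 19. Reached multiple(s) of 6: 18 -> fragment 3 completed (3 total).
Check: final fork_pos = 19; the multiples of 6 that are <= 19 are 6..18 -> 19 // 6 = 3 completed fragment(s).

Answer: 3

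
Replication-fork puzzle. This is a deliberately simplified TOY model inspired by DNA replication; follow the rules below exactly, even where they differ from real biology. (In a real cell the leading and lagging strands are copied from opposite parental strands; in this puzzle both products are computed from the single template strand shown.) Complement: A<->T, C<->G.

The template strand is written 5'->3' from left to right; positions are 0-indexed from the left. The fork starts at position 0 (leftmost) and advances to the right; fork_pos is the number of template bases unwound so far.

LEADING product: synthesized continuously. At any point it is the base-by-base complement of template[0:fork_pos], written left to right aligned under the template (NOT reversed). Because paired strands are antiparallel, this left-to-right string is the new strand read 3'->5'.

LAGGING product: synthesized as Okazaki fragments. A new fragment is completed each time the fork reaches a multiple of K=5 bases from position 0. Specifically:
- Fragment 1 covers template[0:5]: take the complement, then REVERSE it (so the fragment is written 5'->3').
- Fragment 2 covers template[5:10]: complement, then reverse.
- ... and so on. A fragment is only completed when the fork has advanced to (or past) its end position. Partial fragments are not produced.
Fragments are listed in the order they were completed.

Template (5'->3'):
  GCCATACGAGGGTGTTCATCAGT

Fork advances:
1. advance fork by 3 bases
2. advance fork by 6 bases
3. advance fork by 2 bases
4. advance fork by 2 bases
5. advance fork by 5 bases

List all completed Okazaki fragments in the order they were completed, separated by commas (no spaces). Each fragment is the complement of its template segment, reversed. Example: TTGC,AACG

Step 1: advance 3 -> fork_pos = 0 + 3 = 3. Next multiple of 5 is 5 (not reached); still 0 fragment(s).
Step 2: advance 6 -> fork_pos = 3 + 6 = 9. Reached multiple(s) of 5: 5 -> fragment 1 completed (1 total).
Step 3: advance 2 -> fork_pos = 9 + 2 = 11. Reached multiple(s) of 5: 10 -> fragment 2 completed (2 total).
Step 4: advance 2 -> fork_pos = 11 + 2 = 13. Next multiple of 5 is 15 (not reached); still 2 fragment(s).
Step 5: advance 5 -> fork_pos = 13 + 5 = 18. Reached multiple(s) of 5: 15 -> fragment 3 completed (3 total).
Final fork_pos = 18, so 3 fragment(s) are complete. Build each: template segment -> complement -> reverse.
Fragment 1: template[0:5] = GCCAT -> complement CGGTA -> reversed ATGGC
Fragment 2: template[5:10] = ACGAG -> complement TGCTC -> reversed CTCGT
Fragment 3: template[10:15] = GGTGT -> complement CCACA -> reversed ACACC

Answer: ATGGC,CTCGT,ACACC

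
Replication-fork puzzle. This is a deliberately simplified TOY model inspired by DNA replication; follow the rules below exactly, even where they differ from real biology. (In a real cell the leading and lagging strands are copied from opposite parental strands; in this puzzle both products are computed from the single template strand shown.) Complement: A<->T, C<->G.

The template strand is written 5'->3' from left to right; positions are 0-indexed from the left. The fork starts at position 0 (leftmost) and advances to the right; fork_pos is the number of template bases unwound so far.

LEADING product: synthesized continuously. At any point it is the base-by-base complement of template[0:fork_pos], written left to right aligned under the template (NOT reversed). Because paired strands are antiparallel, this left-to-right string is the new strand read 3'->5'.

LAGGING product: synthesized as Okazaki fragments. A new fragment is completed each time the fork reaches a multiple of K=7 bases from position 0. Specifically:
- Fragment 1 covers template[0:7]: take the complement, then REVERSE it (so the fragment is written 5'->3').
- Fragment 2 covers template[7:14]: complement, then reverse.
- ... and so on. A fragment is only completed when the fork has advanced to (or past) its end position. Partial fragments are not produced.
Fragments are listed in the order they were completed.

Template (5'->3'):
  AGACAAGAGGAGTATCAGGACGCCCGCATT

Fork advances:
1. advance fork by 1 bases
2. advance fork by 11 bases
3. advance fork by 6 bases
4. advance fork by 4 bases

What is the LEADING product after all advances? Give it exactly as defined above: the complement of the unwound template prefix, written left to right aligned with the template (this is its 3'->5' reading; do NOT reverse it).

Answer: TCTGTTCTCCTCATAGTCCTGC

Derivation:
Step 1: advance 1 -> fork_pos = 0 + 1 = 1.
Step 2: advance 11 -> fork_pos = 1 + 11 = 12.
Step 3: advance 6 -> fork_pos = 12 + 6 = 18.
Step 4: advance 4 -> fork_pos = 18 + 4 = 22.
Unwound prefix: template[0:22] = AGACAAGAGGAGTATCAGGACG
Complement it base by base (A<->T, C<->G), keeping left-to-right order:
  [0:5] AGACA -> TCTGT
  [5:10] AGAGG -> TCTCC
  [10:15] AGTAT -> TCATA
  [15:20] CAGGA -> GTCCT
  [20:22] CG -> GC
Concatenate: TCTGTTCTCCTCATAGTCCTGC (length 22; written aligned with the template, i.e. 3'->5').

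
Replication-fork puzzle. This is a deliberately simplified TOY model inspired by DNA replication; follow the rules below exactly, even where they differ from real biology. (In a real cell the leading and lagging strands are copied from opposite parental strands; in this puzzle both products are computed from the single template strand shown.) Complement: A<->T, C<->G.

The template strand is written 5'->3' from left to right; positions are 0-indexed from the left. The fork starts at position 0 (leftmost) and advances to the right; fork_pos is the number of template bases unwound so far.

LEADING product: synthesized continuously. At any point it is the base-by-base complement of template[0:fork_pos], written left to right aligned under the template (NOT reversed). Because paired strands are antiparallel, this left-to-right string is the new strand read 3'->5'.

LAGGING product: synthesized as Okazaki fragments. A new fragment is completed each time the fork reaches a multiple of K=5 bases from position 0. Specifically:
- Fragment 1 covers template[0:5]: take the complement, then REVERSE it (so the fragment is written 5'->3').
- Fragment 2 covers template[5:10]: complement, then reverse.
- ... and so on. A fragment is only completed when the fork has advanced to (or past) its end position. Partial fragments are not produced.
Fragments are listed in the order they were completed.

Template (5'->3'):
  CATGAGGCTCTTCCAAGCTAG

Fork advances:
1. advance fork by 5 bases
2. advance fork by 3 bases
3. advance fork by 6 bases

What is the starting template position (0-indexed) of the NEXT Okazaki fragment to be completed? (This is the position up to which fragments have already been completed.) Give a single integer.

Answer: 10

Derivation:
Step 1: advance 5 -> fork_pos = 0 + 5 = 5. Reached multiple(s) of 5: 5 -> fragment 1 completed (1 total).
Step 2: advance 3 -> fork_pos = 5 + 3 = 8. Next multiple of 5 is 10 (not reached); still 1 fragment(s).
Step 3: advance 6 -> fork_pos = 8 + 6 = 14. Reached multiple(s) of 5: 10 -> fragment 2 completed (2 total).
2 fragment(s) completed, covering template[0:10] (2 x 5 = 10). The next fragment, fragment 3, covers template[10:15], so it starts at position 10.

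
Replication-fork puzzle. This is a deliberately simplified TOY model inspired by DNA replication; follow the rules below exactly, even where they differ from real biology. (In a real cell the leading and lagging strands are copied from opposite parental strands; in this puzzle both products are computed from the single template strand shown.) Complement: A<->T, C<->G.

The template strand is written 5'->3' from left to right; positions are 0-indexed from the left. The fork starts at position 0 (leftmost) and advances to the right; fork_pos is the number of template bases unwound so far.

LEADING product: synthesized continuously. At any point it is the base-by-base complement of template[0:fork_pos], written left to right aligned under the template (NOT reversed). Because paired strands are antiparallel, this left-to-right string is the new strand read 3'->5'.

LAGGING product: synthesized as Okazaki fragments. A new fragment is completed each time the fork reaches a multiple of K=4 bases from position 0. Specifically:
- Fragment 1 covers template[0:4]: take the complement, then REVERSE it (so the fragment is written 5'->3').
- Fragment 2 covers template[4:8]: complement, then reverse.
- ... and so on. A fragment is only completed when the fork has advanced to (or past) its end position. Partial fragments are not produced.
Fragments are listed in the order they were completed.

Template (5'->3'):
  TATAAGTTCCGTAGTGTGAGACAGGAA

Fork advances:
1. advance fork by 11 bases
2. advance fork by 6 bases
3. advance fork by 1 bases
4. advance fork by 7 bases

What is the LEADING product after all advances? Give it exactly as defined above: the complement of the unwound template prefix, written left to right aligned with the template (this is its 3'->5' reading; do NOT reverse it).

Answer: ATATTCAAGGCATCACACTCTGTCC

Derivation:
Step 1: advance 11 -> fork_pos = 0 + 11 = 11.
Step 2: advance 6 -> fork_pos = 11 + 6 = 17.
Step 3: advance 1 -> fork_pos = 17 + 1 = 18.
Step 4: advance 7 -> fork_pos = 18 + 7 = 25.
Unwound prefix: template[0:25] = TATAAGTTCCGTAGTGTGAGACAGG
Complement it base by base (A<->T, C<->G), keeping left-to-right order:
  [0:5] TATAA -> ATATT
  [5:10] GTTCC -> CAAGG
  [10:15] GTAGT -> CATCA
  [15:20] GTGAG -> CACTC
  [20:25] ACAGG -> TGTCC
Concatenate: ATATTCAAGGCATCACACTCTGTCC (length 25; written aligned with the template, i.e. 3'->5').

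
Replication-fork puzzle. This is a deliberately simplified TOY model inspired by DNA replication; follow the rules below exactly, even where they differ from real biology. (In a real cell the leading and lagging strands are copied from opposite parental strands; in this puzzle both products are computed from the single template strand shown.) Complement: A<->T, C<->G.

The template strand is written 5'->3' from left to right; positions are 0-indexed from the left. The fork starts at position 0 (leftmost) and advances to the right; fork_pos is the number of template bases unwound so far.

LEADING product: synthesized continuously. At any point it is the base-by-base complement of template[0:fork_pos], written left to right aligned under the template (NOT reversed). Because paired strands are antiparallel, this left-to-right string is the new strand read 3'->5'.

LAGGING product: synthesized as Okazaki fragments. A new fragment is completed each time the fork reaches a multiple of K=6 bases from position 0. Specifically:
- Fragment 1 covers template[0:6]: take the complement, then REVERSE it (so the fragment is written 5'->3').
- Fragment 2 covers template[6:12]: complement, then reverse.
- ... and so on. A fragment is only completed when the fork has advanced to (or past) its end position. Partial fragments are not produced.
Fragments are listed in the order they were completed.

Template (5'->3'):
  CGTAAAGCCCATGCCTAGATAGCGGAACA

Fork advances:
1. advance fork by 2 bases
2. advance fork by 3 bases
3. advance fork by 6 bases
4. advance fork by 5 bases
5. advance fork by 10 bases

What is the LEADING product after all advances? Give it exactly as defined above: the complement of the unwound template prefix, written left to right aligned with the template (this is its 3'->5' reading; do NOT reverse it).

Step 1: advance 2 -> fork_pos = 0 + 2 = 2.
Step 2: advance 3 -> fork_pos = 2 + 3 = 5.
Step 3: advance 6 -> fork_pos = 5 + 6 = 11.
Step 4: advance 5 -> fork_pos = 11 + 5 = 16.
Step 5: advance 10 -> fork_pos = 16 + 10 = 26.
Unwound prefix: template[0:26] = CGTAAAGCCCATGCCTAGATAGCGGA
Complement it base by base (A<->T, C<->G), keeping left-to-right order:
  [0:5] CGTAA -> GCATT
  [5:10] AGCCC -> TCGGG
  [10:15] ATGCC -> TACGG
  [15:20] TAGAT -> ATCTA
  [20:25] AGCGG -> TCGCC
  [25:26] A -> T
Concatenate: GCATTTCGGGTACGGATCTATCGCCT (length 26; written aligned with the template, i.e. 3'->5').

Answer: GCATTTCGGGTACGGATCTATCGCCT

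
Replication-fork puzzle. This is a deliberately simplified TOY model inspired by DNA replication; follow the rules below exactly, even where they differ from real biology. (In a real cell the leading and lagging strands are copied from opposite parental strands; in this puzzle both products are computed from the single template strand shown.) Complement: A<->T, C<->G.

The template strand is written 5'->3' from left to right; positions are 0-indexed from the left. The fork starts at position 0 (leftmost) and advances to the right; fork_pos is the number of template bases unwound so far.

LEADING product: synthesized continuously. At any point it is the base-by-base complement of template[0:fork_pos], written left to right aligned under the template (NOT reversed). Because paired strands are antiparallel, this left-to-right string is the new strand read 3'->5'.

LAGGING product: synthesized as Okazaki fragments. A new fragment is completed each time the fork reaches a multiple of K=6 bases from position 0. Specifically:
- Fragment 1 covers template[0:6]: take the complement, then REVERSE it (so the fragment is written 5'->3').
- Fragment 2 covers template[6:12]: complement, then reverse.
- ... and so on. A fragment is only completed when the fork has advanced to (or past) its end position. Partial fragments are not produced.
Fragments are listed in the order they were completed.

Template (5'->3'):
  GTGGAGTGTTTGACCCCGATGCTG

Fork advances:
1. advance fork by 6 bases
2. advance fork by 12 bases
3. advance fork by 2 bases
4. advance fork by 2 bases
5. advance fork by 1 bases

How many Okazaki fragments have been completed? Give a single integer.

Step 1: advance 6 -> fork_pos = 0 + 6 = 6. Reached multiple(s) of 6: 6 -> fragment 1 completed (1 total).
Step 2: advance 12 -> fork_pos = 6 + 12 = 18. Reached multiple(s) of 6: 12, 18 -> fragments 2-3 completed (3 total).
Step 3: advance 2 -> fork_pos = 18 + 2 = 20. Next multiple of 6 is 24 (not reached); still 3 fragment(s).
Step 4: advance 2 -> fork_pos = 20 + 2 = 22. Next multiple of 6 is 24 (not reached); still 3 fragment(s).
Step 5: advance 1 -> fork_pos = 22 + 1 = 23. Next multiple of 6 is 24 (not reached); still 3 fragment(s).
Check: final fork_pos = 23; the multiples of 6 that are <= 23 are 6..18 -> 23 // 6 = 3 completed fragment(s).

Answer: 3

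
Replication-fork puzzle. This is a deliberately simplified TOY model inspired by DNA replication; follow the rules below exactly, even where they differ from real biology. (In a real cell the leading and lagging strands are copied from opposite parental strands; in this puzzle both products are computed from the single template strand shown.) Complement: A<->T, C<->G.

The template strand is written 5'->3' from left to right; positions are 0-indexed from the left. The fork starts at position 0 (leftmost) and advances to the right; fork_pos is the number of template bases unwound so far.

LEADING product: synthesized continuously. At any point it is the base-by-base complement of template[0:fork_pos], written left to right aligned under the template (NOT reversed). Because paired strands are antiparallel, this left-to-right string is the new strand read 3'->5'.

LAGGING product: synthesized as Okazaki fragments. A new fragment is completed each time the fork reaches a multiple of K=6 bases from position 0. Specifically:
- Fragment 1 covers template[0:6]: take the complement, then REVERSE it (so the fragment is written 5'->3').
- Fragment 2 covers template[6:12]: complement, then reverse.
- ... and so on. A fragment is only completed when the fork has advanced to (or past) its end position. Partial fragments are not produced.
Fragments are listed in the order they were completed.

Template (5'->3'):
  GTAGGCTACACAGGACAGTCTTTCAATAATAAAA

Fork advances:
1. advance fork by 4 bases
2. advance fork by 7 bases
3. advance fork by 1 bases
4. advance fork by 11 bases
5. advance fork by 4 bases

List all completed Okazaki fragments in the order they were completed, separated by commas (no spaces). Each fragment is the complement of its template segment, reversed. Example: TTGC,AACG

Step 1: advance 4 -> fork_pos = 0 + 4 = 4. Next multiple of 6 is 6 (not reached); still 0 fragment(s).
Step 2: advance 7 -> fork_pos = 4 + 7 = 11. Reached multiple(s) of 6: 6 -> fragment 1 completed (1 total).
Step 3: advance 1 -> fork_pos = 11 + 1 = 12. Reached multiple(s) of 6: 12 -> fragment 2 completed (2 total).
Step 4: advance 11 -> fork_pos = 12 + 11 = 23. Reached multiple(s) of 6: 18 -> fragment 3 completed (3 total).
Step 5: advance 4 -> fork_pos = 23 + 4 = 27. Reached multiple(s) of 6: 24 -> fragment 4 completed (4 total).
Final fork_pos = 27, so 4 fragment(s) are complete. Build each: template segment -> complement -> reverse.
Fragment 1: template[0:6] = GTAGGC -> complement CATCCG -> reversed GCCTAC
Fragment 2: template[6:12] = TACACA -> complement ATGTGT -> reversed TGTGTA
Fragment 3: template[12:18] = GGACAG -> complement CCTGTC -> reversed CTGTCC
Fragment 4: template[18:24] = TCTTTC -> complement AGAAAG -> reversed GAAAGA

Answer: GCCTAC,TGTGTA,CTGTCC,GAAAGA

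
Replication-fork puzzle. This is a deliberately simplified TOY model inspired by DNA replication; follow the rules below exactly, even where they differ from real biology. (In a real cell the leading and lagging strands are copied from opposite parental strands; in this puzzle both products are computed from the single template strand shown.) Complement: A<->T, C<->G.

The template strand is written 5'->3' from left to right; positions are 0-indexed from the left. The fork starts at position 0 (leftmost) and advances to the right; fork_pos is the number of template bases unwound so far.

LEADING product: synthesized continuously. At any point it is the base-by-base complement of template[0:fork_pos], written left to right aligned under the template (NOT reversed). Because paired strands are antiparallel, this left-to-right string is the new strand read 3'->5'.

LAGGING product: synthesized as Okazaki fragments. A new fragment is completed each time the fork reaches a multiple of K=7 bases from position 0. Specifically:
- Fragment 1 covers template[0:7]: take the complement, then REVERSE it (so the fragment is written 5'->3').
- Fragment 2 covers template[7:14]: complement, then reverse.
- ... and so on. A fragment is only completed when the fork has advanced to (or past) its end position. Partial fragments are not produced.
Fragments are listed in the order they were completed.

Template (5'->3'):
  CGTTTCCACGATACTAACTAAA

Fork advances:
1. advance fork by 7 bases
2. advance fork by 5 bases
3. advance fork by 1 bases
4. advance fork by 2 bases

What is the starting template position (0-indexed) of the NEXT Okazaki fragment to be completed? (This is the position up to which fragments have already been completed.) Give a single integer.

Step 1: advance 7 -> fork_pos = 0 + 7 = 7. Reached multiple(s) of 7: 7 -> fragment 1 completed (1 total).
Step 2: advance 5 -> fork_pos = 7 + 5 = 12. Next multiple of 7 is 14 (not reached); still 1 fragment(s).
Step 3: advance 1 -> fork_pos = 12 + 1 = 13. Next multiple of 7 is 14 (not reached); still 1 fragment(s).
Step 4: advance 2 -> fork_pos = 13 + 2 = 15. Reached multiple(s) of 7: 14 -> fragment 2 completed (2 total).
2 fragment(s) completed, covering template[0:14] (2 x 7 = 14). The next fragment, fragment 3, covers template[14:21], so it starts at position 14.

Answer: 14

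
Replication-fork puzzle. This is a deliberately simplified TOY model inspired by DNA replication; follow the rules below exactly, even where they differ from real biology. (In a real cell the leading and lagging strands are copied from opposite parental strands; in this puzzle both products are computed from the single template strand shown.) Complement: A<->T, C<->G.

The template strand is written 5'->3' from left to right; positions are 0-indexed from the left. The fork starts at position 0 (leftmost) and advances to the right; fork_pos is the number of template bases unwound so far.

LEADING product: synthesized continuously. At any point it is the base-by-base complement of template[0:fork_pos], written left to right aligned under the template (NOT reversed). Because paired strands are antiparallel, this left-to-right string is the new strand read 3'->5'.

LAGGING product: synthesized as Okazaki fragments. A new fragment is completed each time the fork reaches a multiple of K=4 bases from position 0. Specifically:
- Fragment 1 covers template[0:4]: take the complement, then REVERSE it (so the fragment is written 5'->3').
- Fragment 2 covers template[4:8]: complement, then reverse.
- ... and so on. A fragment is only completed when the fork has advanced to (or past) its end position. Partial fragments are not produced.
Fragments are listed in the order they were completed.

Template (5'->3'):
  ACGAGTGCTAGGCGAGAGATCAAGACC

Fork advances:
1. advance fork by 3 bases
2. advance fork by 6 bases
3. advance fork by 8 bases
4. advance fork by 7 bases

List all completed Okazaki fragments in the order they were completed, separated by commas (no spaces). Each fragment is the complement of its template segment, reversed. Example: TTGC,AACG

Step 1: advance 3 -> fork_pos = 0 + 3 = 3. Next multiple of 4 is 4 (not reached); still 0 fragment(s).
Step 2: advance 6 -> fork_pos = 3 + 6 = 9. Reached multiple(s) of 4: 4, 8 -> fragments 1-2 completed (2 total).
Step 3: advance 8 -> fork_pos = 9 + 8 = 17. Reached multiple(s) of 4: 12, 16 -> fragments 3-4 completed (4 total).
Step 4: advance 7 -> fork_pos = 17 + 7 = 24. Reached multiple(s) of 4: 20, 24 -> fragments 5-6 completed (6 total).
Final fork_pos = 24, so 6 fragment(s) are complete. Build each: template segment -> complement -> reverse.
Fragment 1: template[0:4] = ACGA -> complement TGCT -> reversed TCGT
Fragment 2: template[4:8] = GTGC -> complement CACG -> reversed GCAC
Fragment 3: template[8:12] = TAGG -> complement ATCC -> reversed CCTA
Fragment 4: template[12:16] = CGAG -> complement GCTC -> reversed CTCG
Fragment 5: template[16:20] = AGAT -> complement TCTA -> reversed ATCT
Fragment 6: template[20:24] = CAAG -> complement GTTC -> reversed CTTG

Answer: TCGT,GCAC,CCTA,CTCG,ATCT,CTTG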